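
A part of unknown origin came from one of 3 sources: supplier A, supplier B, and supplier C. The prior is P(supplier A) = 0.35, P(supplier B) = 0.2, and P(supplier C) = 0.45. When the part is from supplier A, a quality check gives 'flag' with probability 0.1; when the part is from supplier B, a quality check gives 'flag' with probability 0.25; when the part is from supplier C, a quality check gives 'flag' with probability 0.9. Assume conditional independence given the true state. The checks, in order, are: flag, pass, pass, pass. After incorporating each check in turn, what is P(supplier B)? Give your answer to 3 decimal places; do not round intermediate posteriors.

After 'flag': normaliser = 0.1·0.3500 + 0.25·0.2000 + 0.9·0.4500; P(supplier A) ≈ 0.0714, P(supplier B) ≈ 0.1020, P(supplier C) ≈ 0.8265
After 'pass': normaliser = 0.9·0.0714 + 0.75·0.1020 + 0.1·0.8265; P(supplier A) ≈ 0.2877, P(supplier B) ≈ 0.3425, P(supplier C) ≈ 0.3699
After 'pass': normaliser = 0.9·0.2877 + 0.75·0.3425 + 0.1·0.3699; P(supplier A) ≈ 0.4684, P(supplier B) ≈ 0.4647, P(supplier C) ≈ 0.0669
After 'pass': normaliser = 0.9·0.4684 + 0.75·0.4647 + 0.1·0.0669; P(supplier A) ≈ 0.5427, P(supplier B) ≈ 0.4487, P(supplier C) ≈ 0.0086

0.449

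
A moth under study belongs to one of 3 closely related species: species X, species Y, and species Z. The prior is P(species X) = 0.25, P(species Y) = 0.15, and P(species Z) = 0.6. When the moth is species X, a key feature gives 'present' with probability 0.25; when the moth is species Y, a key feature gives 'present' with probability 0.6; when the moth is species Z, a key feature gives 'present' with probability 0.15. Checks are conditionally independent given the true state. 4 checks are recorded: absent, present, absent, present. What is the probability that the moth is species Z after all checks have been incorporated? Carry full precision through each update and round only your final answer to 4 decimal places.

0.3588

After 'absent': normaliser = 0.75·0.2500 + 0.4·0.1500 + 0.85·0.6000; P(species X) ≈ 0.2475, P(species Y) ≈ 0.0792, P(species Z) ≈ 0.6733
After 'present': normaliser = 0.25·0.2475 + 0.6·0.0792 + 0.15·0.6733; P(species X) ≈ 0.2941, P(species Y) ≈ 0.2259, P(species Z) ≈ 0.4800
After 'absent': normaliser = 0.75·0.2941 + 0.4·0.2259 + 0.85·0.4800; P(species X) ≈ 0.3068, P(species Y) ≈ 0.1257, P(species Z) ≈ 0.5675
After 'present': normaliser = 0.25·0.3068 + 0.6·0.1257 + 0.15·0.5675; P(species X) ≈ 0.3233, P(species Y) ≈ 0.3178, P(species Z) ≈ 0.3588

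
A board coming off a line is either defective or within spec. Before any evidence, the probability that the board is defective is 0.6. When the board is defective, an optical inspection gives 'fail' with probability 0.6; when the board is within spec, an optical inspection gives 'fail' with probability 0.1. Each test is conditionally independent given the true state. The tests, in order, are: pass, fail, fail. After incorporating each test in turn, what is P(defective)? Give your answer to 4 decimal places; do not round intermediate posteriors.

After 'pass': P(defective) = 0.4·0.6000 / (0.4·0.6000 + 0.9·0.4000) ≈ 0.4000
After 'fail': P(defective) = 0.6·0.4000 / (0.6·0.4000 + 0.1·0.6000) ≈ 0.8000
After 'fail': P(defective) = 0.6·0.8000 / (0.6·0.8000 + 0.1·0.2000) ≈ 0.9600

0.9600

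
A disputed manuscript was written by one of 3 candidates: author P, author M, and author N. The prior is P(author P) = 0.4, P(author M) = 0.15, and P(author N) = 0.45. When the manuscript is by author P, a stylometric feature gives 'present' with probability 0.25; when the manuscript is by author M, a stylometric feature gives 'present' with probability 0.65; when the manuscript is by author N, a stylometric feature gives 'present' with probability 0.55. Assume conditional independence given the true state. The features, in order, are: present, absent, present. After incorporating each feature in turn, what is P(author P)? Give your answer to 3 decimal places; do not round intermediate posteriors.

Apply Bayes' rule sequentially, carrying P(author P) forward.
After 'present': normaliser = 0.25·0.4000 + 0.65·0.1500 + 0.55·0.4500; P(author P) ≈ 0.2247, P(author M) ≈ 0.2191, P(author N) ≈ 0.5562
After 'absent': normaliser = 0.75·0.2247 + 0.35·0.2191 + 0.45·0.5562; P(author P) ≈ 0.3401, P(author M) ≈ 0.1548, P(author N) ≈ 0.5051
After 'present': normaliser = 0.25·0.3401 + 0.65·0.1548 + 0.55·0.5051; P(author P) ≈ 0.1835, P(author M) ≈ 0.2171, P(author N) ≈ 0.5994

0.183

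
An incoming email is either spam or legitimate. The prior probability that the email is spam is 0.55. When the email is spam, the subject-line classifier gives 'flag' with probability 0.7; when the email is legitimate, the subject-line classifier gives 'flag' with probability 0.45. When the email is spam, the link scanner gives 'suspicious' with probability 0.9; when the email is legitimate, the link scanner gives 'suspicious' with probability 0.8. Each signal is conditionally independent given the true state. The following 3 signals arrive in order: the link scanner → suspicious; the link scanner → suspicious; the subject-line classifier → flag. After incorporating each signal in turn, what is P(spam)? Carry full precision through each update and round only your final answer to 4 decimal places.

Apply Bayes' rule sequentially, carrying P(spam) forward.
After the link scanner='suspicious': P(spam) = 0.9·0.5500 / (0.9·0.5500 + 0.8·0.4500) ≈ 0.5789
After the link scanner='suspicious': P(spam) = 0.9·0.5789 / (0.9·0.5789 + 0.8·0.4211) ≈ 0.6074
After the subject-line classifier='flag': P(spam) = 0.7·0.6074 / (0.7·0.6074 + 0.45·0.3926) ≈ 0.7064

0.7064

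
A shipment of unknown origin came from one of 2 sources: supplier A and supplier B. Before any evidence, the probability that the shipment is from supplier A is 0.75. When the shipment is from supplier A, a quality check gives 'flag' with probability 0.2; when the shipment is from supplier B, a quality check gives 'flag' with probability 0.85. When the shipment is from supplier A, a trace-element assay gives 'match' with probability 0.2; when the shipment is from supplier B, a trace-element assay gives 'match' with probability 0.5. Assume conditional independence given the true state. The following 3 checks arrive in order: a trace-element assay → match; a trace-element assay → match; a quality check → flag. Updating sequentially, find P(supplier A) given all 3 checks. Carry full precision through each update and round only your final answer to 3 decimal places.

0.101

After a trace-element assay='match': P(supplier A) = 0.2·0.7500 / (0.2·0.7500 + 0.5·0.2500) ≈ 0.5455
After a trace-element assay='match': P(supplier A) = 0.2·0.5455 / (0.2·0.5455 + 0.5·0.4545) ≈ 0.3243
After a quality check='flag': P(supplier A) = 0.2·0.3243 / (0.2·0.3243 + 0.85·0.6757) ≈ 0.1015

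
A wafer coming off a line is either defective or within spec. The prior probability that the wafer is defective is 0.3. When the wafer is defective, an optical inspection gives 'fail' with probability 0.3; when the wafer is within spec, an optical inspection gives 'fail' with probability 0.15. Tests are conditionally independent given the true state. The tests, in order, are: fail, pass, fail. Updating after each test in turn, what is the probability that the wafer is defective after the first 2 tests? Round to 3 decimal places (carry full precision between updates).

Apply Bayes' rule sequentially, carrying P(defective) forward.
After 'fail': P(defective) = 0.3·0.3000 / (0.3·0.3000 + 0.15·0.7000) ≈ 0.4615
After 'pass': P(defective) = 0.7·0.4615 / (0.7·0.4615 + 0.85·0.5385) ≈ 0.4138

0.414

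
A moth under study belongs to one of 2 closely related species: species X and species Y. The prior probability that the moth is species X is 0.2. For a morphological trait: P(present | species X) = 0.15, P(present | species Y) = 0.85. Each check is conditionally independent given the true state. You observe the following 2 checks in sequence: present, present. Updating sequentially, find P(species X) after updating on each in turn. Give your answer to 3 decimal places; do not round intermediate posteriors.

0.008

After 'present': P(species X) = 0.15·0.2000 / (0.15·0.2000 + 0.85·0.8000) ≈ 0.0423
After 'present': P(species X) = 0.15·0.0423 / (0.15·0.0423 + 0.85·0.9577) ≈ 0.0077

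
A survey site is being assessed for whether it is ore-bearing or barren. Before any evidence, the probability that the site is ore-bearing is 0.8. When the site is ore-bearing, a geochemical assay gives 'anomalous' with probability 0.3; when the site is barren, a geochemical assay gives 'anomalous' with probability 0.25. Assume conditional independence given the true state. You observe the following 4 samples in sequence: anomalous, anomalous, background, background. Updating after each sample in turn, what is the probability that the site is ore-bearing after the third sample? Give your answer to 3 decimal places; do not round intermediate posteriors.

0.843

After 'anomalous': P(ore) = 0.3·0.8000 / (0.3·0.8000 + 0.25·0.2000) ≈ 0.8276
After 'anomalous': P(ore) = 0.3·0.8276 / (0.3·0.8276 + 0.25·0.1724) ≈ 0.8521
After 'background': P(ore) = 0.7·0.8521 / (0.7·0.8521 + 0.75·0.1479) ≈ 0.8432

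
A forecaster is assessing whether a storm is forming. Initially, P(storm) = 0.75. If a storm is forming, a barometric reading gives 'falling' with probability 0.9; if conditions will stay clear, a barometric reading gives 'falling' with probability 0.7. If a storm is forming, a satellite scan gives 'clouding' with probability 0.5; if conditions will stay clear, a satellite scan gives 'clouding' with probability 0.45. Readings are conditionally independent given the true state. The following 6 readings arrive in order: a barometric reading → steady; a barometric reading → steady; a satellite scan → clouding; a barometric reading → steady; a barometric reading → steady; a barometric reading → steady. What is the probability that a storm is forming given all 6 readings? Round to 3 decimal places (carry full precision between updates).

0.014

After a barometric reading='steady': P(storm) = 0.1·0.7500 / (0.1·0.7500 + 0.3·0.2500) ≈ 0.5000
After a barometric reading='steady': P(storm) = 0.1·0.5000 / (0.1·0.5000 + 0.3·0.5000) ≈ 0.2500
After a satellite scan='clouding': P(storm) = 0.5·0.2500 / (0.5·0.2500 + 0.45·0.7500) ≈ 0.2703
After a barometric reading='steady': P(storm) = 0.1·0.2703 / (0.1·0.2703 + 0.3·0.7297) ≈ 0.1099
After a barometric reading='steady': P(storm) = 0.1·0.1099 / (0.1·0.1099 + 0.3·0.8901) ≈ 0.0395
After a barometric reading='steady': P(storm) = 0.1·0.0395 / (0.1·0.0395 + 0.3·0.9605) ≈ 0.0135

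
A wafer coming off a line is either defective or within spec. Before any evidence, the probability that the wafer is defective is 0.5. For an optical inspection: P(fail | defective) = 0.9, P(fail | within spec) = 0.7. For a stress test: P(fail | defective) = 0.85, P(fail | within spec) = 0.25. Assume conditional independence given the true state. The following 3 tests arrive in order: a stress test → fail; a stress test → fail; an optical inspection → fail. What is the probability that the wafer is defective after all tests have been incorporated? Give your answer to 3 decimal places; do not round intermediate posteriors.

0.937

Apply Bayes' rule sequentially, carrying P(defective) forward.
After a stress test='fail': P(defective) = 0.85·0.5000 / (0.85·0.5000 + 0.25·0.5000) ≈ 0.7727
After a stress test='fail': P(defective) = 0.85·0.7727 / (0.85·0.7727 + 0.25·0.2273) ≈ 0.9204
After an optical inspection='fail': P(defective) = 0.9·0.9204 / (0.9·0.9204 + 0.7·0.0796) ≈ 0.9370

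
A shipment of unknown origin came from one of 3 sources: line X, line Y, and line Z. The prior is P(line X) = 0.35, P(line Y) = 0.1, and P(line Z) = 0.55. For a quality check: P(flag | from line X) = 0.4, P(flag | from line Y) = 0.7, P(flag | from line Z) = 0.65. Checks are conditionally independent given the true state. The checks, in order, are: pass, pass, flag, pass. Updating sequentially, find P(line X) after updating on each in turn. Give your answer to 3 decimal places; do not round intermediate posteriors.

After 'pass': normaliser = 0.6·0.3500 + 0.3·0.1000 + 0.35·0.5500; P(line X) ≈ 0.4855, P(line Y) ≈ 0.0694, P(line Z) ≈ 0.4451
After 'pass': normaliser = 0.6·0.4855 + 0.3·0.0694 + 0.35·0.4451; P(line X) ≈ 0.6226, P(line Y) ≈ 0.0445, P(line Z) ≈ 0.3329
After 'flag': normaliser = 0.4·0.6226 + 0.7·0.0445 + 0.65·0.3329; P(line X) ≈ 0.5015, P(line Y) ≈ 0.0627, P(line Z) ≈ 0.4358
After 'pass': normaliser = 0.6·0.5015 + 0.3·0.0627 + 0.35·0.4358; P(line X) ≈ 0.6372, P(line Y) ≈ 0.0398, P(line Z) ≈ 0.3230

0.637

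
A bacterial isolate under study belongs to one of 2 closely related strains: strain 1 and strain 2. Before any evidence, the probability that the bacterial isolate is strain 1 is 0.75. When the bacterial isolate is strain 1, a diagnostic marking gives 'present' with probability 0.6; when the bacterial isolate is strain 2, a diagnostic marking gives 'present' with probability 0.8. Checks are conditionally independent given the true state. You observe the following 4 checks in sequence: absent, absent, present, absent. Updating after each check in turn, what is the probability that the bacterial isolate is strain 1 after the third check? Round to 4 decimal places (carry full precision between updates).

0.9000

After 'absent': P(strain 1) = 0.4·0.7500 / (0.4·0.7500 + 0.2·0.2500) ≈ 0.8571
After 'absent': P(strain 1) = 0.4·0.8571 / (0.4·0.8571 + 0.2·0.1429) ≈ 0.9231
After 'present': P(strain 1) = 0.6·0.9231 / (0.6·0.9231 + 0.8·0.0769) ≈ 0.9000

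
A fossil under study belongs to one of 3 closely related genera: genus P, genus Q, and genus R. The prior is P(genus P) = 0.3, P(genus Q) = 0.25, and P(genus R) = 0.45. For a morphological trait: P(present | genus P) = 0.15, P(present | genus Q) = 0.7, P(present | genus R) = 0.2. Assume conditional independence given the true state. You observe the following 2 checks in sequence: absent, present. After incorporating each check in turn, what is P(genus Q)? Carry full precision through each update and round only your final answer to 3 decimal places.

0.323

Each posterior becomes the prior for the next update.
After 'absent': normaliser = 0.85·0.3000 + 0.3·0.2500 + 0.8·0.4500; P(genus P) ≈ 0.3696, P(genus Q) ≈ 0.1087, P(genus R) ≈ 0.5217
After 'present': normaliser = 0.15·0.3696 + 0.7·0.1087 + 0.2·0.5217; P(genus P) ≈ 0.2350, P(genus Q) ≈ 0.3226, P(genus R) ≈ 0.4424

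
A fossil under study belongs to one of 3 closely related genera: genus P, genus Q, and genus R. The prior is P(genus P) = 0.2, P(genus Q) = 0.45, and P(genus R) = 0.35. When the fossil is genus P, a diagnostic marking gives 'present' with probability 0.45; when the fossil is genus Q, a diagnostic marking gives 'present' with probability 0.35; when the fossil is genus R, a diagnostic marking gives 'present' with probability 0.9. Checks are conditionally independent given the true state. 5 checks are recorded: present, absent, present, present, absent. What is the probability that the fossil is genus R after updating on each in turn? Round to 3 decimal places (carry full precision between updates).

After 'present': normaliser = 0.45·0.2000 + 0.35·0.4500 + 0.9·0.3500; P(genus P) ≈ 0.1600, P(genus Q) ≈ 0.2800, P(genus R) ≈ 0.5600
After 'absent': normaliser = 0.55·0.1600 + 0.65·0.2800 + 0.1·0.5600; P(genus P) ≈ 0.2699, P(genus Q) ≈ 0.5583, P(genus R) ≈ 0.1718
After 'present': normaliser = 0.45·0.2699 + 0.35·0.5583 + 0.9·0.1718; P(genus P) ≈ 0.2576, P(genus Q) ≈ 0.4144, P(genus R) ≈ 0.3279
After 'present': normaliser = 0.45·0.2576 + 0.35·0.4144 + 0.9·0.3279; P(genus P) ≈ 0.2085, P(genus Q) ≈ 0.2608, P(genus R) ≈ 0.5307
After 'absent': normaliser = 0.55·0.2085 + 0.65·0.2608 + 0.1·0.5307; P(genus P) ≈ 0.3400, P(genus Q) ≈ 0.5027, P(genus R) ≈ 0.1573

0.157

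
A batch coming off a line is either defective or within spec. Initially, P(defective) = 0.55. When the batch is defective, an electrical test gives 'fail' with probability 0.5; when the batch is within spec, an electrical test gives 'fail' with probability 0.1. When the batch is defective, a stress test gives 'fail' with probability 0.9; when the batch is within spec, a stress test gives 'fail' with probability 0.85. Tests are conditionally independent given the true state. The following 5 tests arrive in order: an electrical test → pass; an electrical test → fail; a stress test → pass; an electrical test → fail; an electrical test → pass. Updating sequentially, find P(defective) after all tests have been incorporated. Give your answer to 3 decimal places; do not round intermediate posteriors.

After an electrical test='pass': P(defective) = 0.5·0.5500 / (0.5·0.5500 + 0.9·0.4500) ≈ 0.4044
After an electrical test='fail': P(defective) = 0.5·0.4044 / (0.5·0.4044 + 0.1·0.5956) ≈ 0.7725
After a stress test='pass': P(defective) = 0.1·0.7725 / (0.1·0.7725 + 0.15·0.2275) ≈ 0.6936
After an electrical test='fail': P(defective) = 0.5·0.6936 / (0.5·0.6936 + 0.1·0.3064) ≈ 0.9188
After an electrical test='pass': P(defective) = 0.5·0.9188 / (0.5·0.9188 + 0.9·0.0812) ≈ 0.8628

0.863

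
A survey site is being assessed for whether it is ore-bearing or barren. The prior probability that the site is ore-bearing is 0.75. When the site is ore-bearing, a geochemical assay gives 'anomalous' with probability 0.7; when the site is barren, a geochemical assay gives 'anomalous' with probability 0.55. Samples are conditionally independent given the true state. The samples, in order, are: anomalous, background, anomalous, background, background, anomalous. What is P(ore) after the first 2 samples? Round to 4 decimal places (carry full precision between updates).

After 'anomalous': P(ore) = 0.7·0.7500 / (0.7·0.7500 + 0.55·0.2500) ≈ 0.7925
After 'background': P(ore) = 0.3·0.7925 / (0.3·0.7925 + 0.45·0.2075) ≈ 0.7179

0.7179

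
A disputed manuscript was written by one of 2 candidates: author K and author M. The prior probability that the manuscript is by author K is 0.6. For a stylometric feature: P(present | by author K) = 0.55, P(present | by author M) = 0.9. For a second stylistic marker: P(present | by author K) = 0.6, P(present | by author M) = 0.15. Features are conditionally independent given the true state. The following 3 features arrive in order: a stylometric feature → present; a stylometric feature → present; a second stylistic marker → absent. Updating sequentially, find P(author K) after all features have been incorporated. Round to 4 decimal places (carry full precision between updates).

After a stylometric feature='present': P(author K) = 0.55·0.6000 / (0.55·0.6000 + 0.9·0.4000) ≈ 0.4783
After a stylometric feature='present': P(author K) = 0.55·0.4783 / (0.55·0.4783 + 0.9·0.5217) ≈ 0.3591
After a second stylistic marker='absent': P(author K) = 0.4·0.3591 / (0.4·0.3591 + 0.85·0.6409) ≈ 0.2086

0.2086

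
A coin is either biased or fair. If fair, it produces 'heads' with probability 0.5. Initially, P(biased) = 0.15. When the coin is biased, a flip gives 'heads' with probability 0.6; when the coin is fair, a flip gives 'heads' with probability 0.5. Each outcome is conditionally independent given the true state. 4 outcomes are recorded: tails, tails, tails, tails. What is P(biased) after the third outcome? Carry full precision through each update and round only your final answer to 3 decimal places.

After 'tails': P(biased) = 0.4·0.1500 / (0.4·0.1500 + 0.5·0.8500) ≈ 0.1237
After 'tails': P(biased) = 0.4·0.1237 / (0.4·0.1237 + 0.5·0.8763) ≈ 0.1015
After 'tails': P(biased) = 0.4·0.1015 / (0.4·0.1015 + 0.5·0.8985) ≈ 0.0829

0.083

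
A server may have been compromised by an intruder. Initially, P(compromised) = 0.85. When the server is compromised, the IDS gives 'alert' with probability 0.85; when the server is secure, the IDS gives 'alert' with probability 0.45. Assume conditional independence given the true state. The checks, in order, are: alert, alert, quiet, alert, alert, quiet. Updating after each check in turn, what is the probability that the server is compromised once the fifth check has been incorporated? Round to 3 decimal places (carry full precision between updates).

After 'alert': P(compromised) = 0.85·0.8500 / (0.85·0.8500 + 0.45·0.1500) ≈ 0.9146
After 'alert': P(compromised) = 0.85·0.9146 / (0.85·0.9146 + 0.45·0.0854) ≈ 0.9529
After 'quiet': P(compromised) = 0.15·0.9529 / (0.15·0.9529 + 0.55·0.0471) ≈ 0.8465
After 'alert': P(compromised) = 0.85·0.8465 / (0.85·0.8465 + 0.45·0.1535) ≈ 0.9124
After 'alert': P(compromised) = 0.85·0.9124 / (0.85·0.9124 + 0.45·0.0876) ≈ 0.9516

0.952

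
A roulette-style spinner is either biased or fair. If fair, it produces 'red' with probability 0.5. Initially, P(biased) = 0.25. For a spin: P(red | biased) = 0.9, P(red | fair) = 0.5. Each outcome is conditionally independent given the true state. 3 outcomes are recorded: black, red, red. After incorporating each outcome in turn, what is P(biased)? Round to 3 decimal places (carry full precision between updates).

0.178

Apply Bayes' rule sequentially, carrying P(biased) forward.
After 'black': P(biased) = 0.1·0.2500 / (0.1·0.2500 + 0.5·0.7500) ≈ 0.0625
After 'red': P(biased) = 0.9·0.0625 / (0.9·0.0625 + 0.5·0.9375) ≈ 0.1071
After 'red': P(biased) = 0.9·0.1071 / (0.9·0.1071 + 0.5·0.8929) ≈ 0.1776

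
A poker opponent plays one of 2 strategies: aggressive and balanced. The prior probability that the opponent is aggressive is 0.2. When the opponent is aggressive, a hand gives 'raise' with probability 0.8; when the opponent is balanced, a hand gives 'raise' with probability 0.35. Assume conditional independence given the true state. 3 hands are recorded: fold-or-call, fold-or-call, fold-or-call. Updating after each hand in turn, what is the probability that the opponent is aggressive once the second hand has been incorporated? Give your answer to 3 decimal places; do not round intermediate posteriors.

0.023

After 'fold-or-call': P(aggressive) = 0.2·0.2000 / (0.2·0.2000 + 0.65·0.8000) ≈ 0.0714
After 'fold-or-call': P(aggressive) = 0.2·0.0714 / (0.2·0.0714 + 0.65·0.9286) ≈ 0.0231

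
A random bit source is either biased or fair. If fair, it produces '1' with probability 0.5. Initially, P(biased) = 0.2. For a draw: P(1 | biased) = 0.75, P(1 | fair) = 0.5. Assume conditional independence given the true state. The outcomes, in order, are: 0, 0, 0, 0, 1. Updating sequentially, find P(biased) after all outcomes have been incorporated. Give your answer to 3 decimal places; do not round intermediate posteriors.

0.023

After '0': P(biased) = 0.25·0.2000 / (0.25·0.2000 + 0.5·0.8000) ≈ 0.1111
After '0': P(biased) = 0.25·0.1111 / (0.25·0.1111 + 0.5·0.8889) ≈ 0.0588
After '0': P(biased) = 0.25·0.0588 / (0.25·0.0588 + 0.5·0.9412) ≈ 0.0303
After '0': P(biased) = 0.25·0.0303 / (0.25·0.0303 + 0.5·0.9697) ≈ 0.0154
After '1': P(biased) = 0.75·0.0154 / (0.75·0.0154 + 0.5·0.9846) ≈ 0.0229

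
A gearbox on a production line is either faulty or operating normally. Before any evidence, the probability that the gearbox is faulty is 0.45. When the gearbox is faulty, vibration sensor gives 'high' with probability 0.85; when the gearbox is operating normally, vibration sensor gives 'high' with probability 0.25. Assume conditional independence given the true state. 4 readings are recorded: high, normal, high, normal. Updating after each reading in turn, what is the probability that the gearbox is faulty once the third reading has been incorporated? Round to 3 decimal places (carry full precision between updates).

0.654

After 'high': P(faulty) = 0.85·0.4500 / (0.85·0.4500 + 0.25·0.5500) ≈ 0.7356
After 'normal': P(faulty) = 0.15·0.7356 / (0.15·0.7356 + 0.75·0.2644) ≈ 0.3575
After 'high': P(faulty) = 0.85·0.3575 / (0.85·0.3575 + 0.25·0.6425) ≈ 0.6542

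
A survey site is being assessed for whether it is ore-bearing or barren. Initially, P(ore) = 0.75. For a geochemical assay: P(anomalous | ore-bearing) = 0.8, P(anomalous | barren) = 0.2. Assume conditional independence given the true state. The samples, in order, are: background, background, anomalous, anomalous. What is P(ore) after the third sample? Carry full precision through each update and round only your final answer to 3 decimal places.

0.429

After 'background': P(ore) = 0.2·0.7500 / (0.2·0.7500 + 0.8·0.2500) ≈ 0.4286
After 'background': P(ore) = 0.2·0.4286 / (0.2·0.4286 + 0.8·0.5714) ≈ 0.1579
After 'anomalous': P(ore) = 0.8·0.1579 / (0.8·0.1579 + 0.2·0.8421) ≈ 0.4286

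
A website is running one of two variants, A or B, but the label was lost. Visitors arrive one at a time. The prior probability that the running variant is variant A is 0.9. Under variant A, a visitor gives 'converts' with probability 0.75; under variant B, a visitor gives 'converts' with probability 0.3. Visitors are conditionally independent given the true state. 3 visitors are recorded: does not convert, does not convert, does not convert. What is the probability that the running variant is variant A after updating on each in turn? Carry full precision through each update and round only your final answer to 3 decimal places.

After 'does not convert': P(A) = 0.25·0.9000 / (0.25·0.9000 + 0.7·0.1000) ≈ 0.7627
After 'does not convert': P(A) = 0.25·0.7627 / (0.25·0.7627 + 0.7·0.2373) ≈ 0.5344
After 'does not convert': P(A) = 0.25·0.5344 / (0.25·0.5344 + 0.7·0.4656) ≈ 0.2908

0.291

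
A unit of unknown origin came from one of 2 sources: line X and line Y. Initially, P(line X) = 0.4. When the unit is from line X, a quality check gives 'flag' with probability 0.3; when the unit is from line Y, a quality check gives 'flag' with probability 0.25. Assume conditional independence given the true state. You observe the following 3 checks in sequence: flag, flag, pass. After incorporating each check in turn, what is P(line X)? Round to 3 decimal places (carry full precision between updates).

0.473

After 'flag': P(line X) = 0.3·0.4000 / (0.3·0.4000 + 0.25·0.6000) ≈ 0.4444
After 'flag': P(line X) = 0.3·0.4444 / (0.3·0.4444 + 0.25·0.5556) ≈ 0.4898
After 'pass': P(line X) = 0.7·0.4898 / (0.7·0.4898 + 0.75·0.5102) ≈ 0.4726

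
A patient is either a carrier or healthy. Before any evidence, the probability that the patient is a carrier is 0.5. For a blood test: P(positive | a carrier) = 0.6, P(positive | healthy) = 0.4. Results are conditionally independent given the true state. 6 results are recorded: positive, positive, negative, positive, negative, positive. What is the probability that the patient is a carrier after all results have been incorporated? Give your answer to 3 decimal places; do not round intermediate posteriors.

After 'positive': P(carrier) = 0.6·0.5000 / (0.6·0.5000 + 0.4·0.5000) ≈ 0.6000
After 'positive': P(carrier) = 0.6·0.6000 / (0.6·0.6000 + 0.4·0.4000) ≈ 0.6923
After 'negative': P(carrier) = 0.4·0.6923 / (0.4·0.6923 + 0.6·0.3077) ≈ 0.6000
After 'positive': P(carrier) = 0.6·0.6000 / (0.6·0.6000 + 0.4·0.4000) ≈ 0.6923
After 'negative': P(carrier) = 0.4·0.6923 / (0.4·0.6923 + 0.6·0.3077) ≈ 0.6000
After 'positive': P(carrier) = 0.6·0.6000 / (0.6·0.6000 + 0.4·0.4000) ≈ 0.6923

0.692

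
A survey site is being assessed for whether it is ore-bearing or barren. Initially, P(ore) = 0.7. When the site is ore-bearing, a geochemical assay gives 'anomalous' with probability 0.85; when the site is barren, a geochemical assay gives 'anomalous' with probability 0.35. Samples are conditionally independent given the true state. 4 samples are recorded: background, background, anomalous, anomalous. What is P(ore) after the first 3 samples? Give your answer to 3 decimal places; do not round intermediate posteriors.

After 'background': P(ore) = 0.15·0.7000 / (0.15·0.7000 + 0.65·0.3000) ≈ 0.3500
After 'background': P(ore) = 0.15·0.3500 / (0.15·0.3500 + 0.65·0.6500) ≈ 0.1105
After 'anomalous': P(ore) = 0.85·0.1105 / (0.85·0.1105 + 0.35·0.8895) ≈ 0.2318

0.232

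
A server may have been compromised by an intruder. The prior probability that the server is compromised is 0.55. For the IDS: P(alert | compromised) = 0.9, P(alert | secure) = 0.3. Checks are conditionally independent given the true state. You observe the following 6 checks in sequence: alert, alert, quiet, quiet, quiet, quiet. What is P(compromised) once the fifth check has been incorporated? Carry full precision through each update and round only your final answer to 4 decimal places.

0.0311

After 'alert': P(compromised) = 0.9·0.5500 / (0.9·0.5500 + 0.3·0.4500) ≈ 0.7857
After 'alert': P(compromised) = 0.9·0.7857 / (0.9·0.7857 + 0.3·0.2143) ≈ 0.9167
After 'quiet': P(compromised) = 0.1·0.9167 / (0.1·0.9167 + 0.7·0.0833) ≈ 0.6111
After 'quiet': P(compromised) = 0.1·0.6111 / (0.1·0.6111 + 0.7·0.3889) ≈ 0.1833
After 'quiet': P(compromised) = 0.1·0.1833 / (0.1·0.1833 + 0.7·0.8167) ≈ 0.0311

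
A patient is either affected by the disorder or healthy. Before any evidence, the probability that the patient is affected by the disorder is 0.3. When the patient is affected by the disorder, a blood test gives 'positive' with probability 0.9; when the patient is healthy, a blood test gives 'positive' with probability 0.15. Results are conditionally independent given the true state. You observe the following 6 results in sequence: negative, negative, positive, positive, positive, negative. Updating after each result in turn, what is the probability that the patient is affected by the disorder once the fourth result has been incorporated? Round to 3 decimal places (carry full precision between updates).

After 'negative': P(affected) = 0.1·0.3000 / (0.1·0.3000 + 0.85·0.7000) ≈ 0.0480
After 'negative': P(affected) = 0.1·0.0480 / (0.1·0.0480 + 0.85·0.9520) ≈ 0.0059
After 'positive': P(affected) = 0.9·0.0059 / (0.9·0.0059 + 0.15·0.9941) ≈ 0.0344
After 'positive': P(affected) = 0.9·0.0344 / (0.9·0.0344 + 0.15·0.9656) ≈ 0.1760

0.176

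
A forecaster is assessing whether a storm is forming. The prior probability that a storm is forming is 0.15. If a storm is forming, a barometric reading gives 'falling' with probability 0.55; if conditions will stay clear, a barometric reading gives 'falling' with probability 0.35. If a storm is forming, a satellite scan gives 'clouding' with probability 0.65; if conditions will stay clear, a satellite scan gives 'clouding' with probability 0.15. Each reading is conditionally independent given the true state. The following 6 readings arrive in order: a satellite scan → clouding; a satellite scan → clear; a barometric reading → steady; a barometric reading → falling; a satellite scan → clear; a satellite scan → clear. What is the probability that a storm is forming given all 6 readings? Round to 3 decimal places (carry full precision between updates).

0.055

Each posterior becomes the prior for the next update.
After a satellite scan='clouding': P(storm) = 0.65·0.1500 / (0.65·0.1500 + 0.15·0.8500) ≈ 0.4333
After a satellite scan='clear': P(storm) = 0.35·0.4333 / (0.35·0.4333 + 0.85·0.5667) ≈ 0.2395
After a barometric reading='steady': P(storm) = 0.45·0.2395 / (0.45·0.2395 + 0.65·0.7605) ≈ 0.1790
After a barometric reading='falling': P(storm) = 0.55·0.1790 / (0.55·0.1790 + 0.35·0.8210) ≈ 0.2552
After a satellite scan='clear': P(storm) = 0.35·0.2552 / (0.35·0.2552 + 0.85·0.7448) ≈ 0.1236
After a satellite scan='clear': P(storm) = 0.35·0.1236 / (0.35·0.1236 + 0.85·0.8764) ≈ 0.0549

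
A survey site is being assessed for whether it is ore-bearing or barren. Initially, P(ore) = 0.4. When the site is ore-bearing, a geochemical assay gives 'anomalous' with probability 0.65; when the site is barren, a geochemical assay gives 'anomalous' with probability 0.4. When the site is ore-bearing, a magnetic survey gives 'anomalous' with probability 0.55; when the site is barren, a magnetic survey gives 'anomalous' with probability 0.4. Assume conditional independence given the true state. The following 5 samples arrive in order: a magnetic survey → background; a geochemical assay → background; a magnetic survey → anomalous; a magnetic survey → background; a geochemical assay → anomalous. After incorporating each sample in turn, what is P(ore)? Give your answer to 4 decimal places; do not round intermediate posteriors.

Apply Bayes' rule sequentially, carrying P(ore) forward.
After a magnetic survey='background': P(ore) = 0.45·0.4000 / (0.45·0.4000 + 0.6·0.6000) ≈ 0.3333
After a geochemical assay='background': P(ore) = 0.35·0.3333 / (0.35·0.3333 + 0.6·0.6667) ≈ 0.2258
After a magnetic survey='anomalous': P(ore) = 0.55·0.2258 / (0.55·0.2258 + 0.4·0.7742) ≈ 0.2862
After a magnetic survey='background': P(ore) = 0.45·0.2862 / (0.45·0.2862 + 0.6·0.7138) ≈ 0.2312
After a geochemical assay='anomalous': P(ore) = 0.65·0.2312 / (0.65·0.2312 + 0.4·0.7688) ≈ 0.3283

0.3283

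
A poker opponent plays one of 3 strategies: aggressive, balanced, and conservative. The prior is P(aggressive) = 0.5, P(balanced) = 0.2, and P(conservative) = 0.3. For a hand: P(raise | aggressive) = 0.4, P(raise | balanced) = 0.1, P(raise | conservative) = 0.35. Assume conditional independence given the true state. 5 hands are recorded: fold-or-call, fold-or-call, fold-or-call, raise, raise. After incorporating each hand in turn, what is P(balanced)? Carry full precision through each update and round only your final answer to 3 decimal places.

Apply Bayes' rule sequentially, carrying P(balanced) forward.
After 'fold-or-call': normaliser = 0.6·0.5000 + 0.9·0.2000 + 0.65·0.3000; P(aggressive) ≈ 0.4444, P(balanced) ≈ 0.2667, P(conservative) ≈ 0.2889
After 'fold-or-call': normaliser = 0.6·0.4444 + 0.9·0.2667 + 0.65·0.2889; P(aggressive) ≈ 0.3840, P(balanced) ≈ 0.3456, P(conservative) ≈ 0.2704
After 'fold-or-call': normaliser = 0.6·0.3840 + 0.9·0.3456 + 0.65·0.2704; P(aggressive) ≈ 0.3212, P(balanced) ≈ 0.4337, P(conservative) ≈ 0.2451
After 'raise': normaliser = 0.4·0.3212 + 0.1·0.4337 + 0.35·0.2451; P(aggressive) ≈ 0.4988, P(balanced) ≈ 0.1683, P(conservative) ≈ 0.3329
After 'raise': normaliser = 0.4·0.4988 + 0.1·0.1683 + 0.35·0.3329; P(aggressive) ≈ 0.5994, P(balanced) ≈ 0.0506, P(conservative) ≈ 0.3501

0.051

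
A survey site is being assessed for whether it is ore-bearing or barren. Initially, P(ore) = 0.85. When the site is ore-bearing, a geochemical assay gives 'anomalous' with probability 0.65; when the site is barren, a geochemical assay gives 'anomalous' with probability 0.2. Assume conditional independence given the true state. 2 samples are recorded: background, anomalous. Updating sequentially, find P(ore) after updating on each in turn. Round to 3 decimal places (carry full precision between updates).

Each posterior becomes the prior for the next update.
After 'background': P(ore) = 0.35·0.8500 / (0.35·0.8500 + 0.8·0.1500) ≈ 0.7126
After 'anomalous': P(ore) = 0.65·0.7126 / (0.65·0.7126 + 0.2·0.2874) ≈ 0.8896

0.890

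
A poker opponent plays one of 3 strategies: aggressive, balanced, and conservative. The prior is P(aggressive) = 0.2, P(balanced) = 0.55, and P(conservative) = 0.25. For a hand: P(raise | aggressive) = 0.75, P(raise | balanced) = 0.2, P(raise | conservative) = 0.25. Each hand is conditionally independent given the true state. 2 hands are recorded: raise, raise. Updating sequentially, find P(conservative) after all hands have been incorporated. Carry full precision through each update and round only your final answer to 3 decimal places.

0.104

After 'raise': normaliser = 0.75·0.2000 + 0.2·0.5500 + 0.25·0.2500; P(aggressive) ≈ 0.4651, P(balanced) ≈ 0.3411, P(conservative) ≈ 0.1938
After 'raise': normaliser = 0.75·0.4651 + 0.2·0.3411 + 0.25·0.1938; P(aggressive) ≈ 0.7494, P(balanced) ≈ 0.1465, P(conservative) ≈ 0.1041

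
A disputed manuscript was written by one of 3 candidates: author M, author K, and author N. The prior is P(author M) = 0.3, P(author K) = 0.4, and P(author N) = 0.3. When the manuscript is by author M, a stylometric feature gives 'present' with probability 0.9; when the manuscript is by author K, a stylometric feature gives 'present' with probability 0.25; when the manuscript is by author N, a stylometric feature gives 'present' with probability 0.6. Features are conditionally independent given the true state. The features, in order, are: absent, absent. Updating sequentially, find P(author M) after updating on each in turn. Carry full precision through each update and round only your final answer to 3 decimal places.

0.011

After 'absent': normaliser = 0.1·0.3000 + 0.75·0.4000 + 0.4·0.3000; P(author M) ≈ 0.0667, P(author K) ≈ 0.6667, P(author N) ≈ 0.2667
After 'absent': normaliser = 0.1·0.0667 + 0.75·0.6667 + 0.4·0.2667; P(author M) ≈ 0.0109, P(author K) ≈ 0.8152, P(author N) ≈ 0.1739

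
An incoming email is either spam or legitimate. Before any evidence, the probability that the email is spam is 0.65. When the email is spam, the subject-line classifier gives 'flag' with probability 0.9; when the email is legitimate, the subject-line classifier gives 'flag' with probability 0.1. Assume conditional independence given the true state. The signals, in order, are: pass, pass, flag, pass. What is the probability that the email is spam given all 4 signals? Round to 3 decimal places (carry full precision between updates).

After 'pass': P(spam) = 0.1·0.6500 / (0.1·0.6500 + 0.9·0.3500) ≈ 0.1711
After 'pass': P(spam) = 0.1·0.1711 / (0.1·0.1711 + 0.9·0.8289) ≈ 0.0224
After 'flag': P(spam) = 0.9·0.0224 / (0.9·0.0224 + 0.1·0.9776) ≈ 0.1711
After 'pass': P(spam) = 0.1·0.1711 / (0.1·0.1711 + 0.9·0.8289) ≈ 0.0224

0.022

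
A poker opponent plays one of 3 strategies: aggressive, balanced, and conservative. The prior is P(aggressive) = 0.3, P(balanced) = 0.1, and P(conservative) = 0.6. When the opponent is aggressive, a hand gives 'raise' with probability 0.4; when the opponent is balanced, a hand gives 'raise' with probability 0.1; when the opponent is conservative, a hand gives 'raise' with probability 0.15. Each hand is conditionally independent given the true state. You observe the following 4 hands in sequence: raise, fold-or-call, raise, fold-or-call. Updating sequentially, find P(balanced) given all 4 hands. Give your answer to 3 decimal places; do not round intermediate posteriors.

0.029

Apply Bayes' rule sequentially, carrying P(balanced) forward.
After 'raise': normaliser = 0.4·0.3000 + 0.1·0.1000 + 0.15·0.6000; P(aggressive) ≈ 0.5455, P(balanced) ≈ 0.0455, P(conservative) ≈ 0.4091
After 'fold-or-call': normaliser = 0.6·0.5455 + 0.9·0.0455 + 0.85·0.4091; P(aggressive) ≈ 0.4571, P(balanced) ≈ 0.0571, P(conservative) ≈ 0.4857
After 'raise': normaliser = 0.4·0.4571 + 0.1·0.0571 + 0.15·0.4857; P(aggressive) ≈ 0.6995, P(balanced) ≈ 0.0219, P(conservative) ≈ 0.2787
After 'fold-or-call': normaliser = 0.6·0.6995 + 0.9·0.0219 + 0.85·0.2787; P(aggressive) ≈ 0.6206, P(balanced) ≈ 0.0291, P(conservative) ≈ 0.3503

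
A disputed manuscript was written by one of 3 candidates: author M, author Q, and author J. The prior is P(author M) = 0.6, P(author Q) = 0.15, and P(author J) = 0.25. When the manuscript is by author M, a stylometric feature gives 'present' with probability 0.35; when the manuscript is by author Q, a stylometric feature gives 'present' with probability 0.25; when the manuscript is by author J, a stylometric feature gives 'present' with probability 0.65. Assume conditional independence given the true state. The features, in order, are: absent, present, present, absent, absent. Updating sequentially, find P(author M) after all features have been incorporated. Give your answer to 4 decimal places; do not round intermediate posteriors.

After 'absent': normaliser = 0.65·0.6000 + 0.75·0.1500 + 0.35·0.2500; P(author M) ≈ 0.6610, P(author Q) ≈ 0.1907, P(author J) ≈ 0.1483
After 'present': normaliser = 0.35·0.6610 + 0.25·0.1907 + 0.65·0.1483; P(author M) ≈ 0.6163, P(author Q) ≈ 0.1270, P(author J) ≈ 0.2568
After 'present': normaliser = 0.35·0.6163 + 0.25·0.1270 + 0.65·0.2568; P(author M) ≈ 0.5206, P(author Q) ≈ 0.0766, P(author J) ≈ 0.4028
After 'absent': normaliser = 0.65·0.5206 + 0.75·0.0766 + 0.35·0.4028; P(author M) ≈ 0.6303, P(author Q) ≈ 0.1070, P(author J) ≈ 0.2626
After 'absent': normaliser = 0.65·0.6303 + 0.75·0.1070 + 0.35·0.2626; P(author M) ≈ 0.7041, P(author Q) ≈ 0.1380, P(author J) ≈ 0.1580

0.7041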